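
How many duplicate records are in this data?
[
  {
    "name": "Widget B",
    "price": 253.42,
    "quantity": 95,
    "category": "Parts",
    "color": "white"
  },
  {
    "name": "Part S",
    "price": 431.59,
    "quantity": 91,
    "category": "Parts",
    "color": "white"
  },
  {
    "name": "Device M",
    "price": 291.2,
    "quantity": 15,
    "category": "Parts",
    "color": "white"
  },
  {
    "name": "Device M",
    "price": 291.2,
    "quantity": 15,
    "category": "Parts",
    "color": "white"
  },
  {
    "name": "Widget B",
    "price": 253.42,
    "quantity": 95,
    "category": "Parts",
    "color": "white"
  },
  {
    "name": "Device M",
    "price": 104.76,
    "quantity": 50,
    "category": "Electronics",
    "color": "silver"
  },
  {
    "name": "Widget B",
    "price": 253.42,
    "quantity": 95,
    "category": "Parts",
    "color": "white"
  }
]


Checking 7 records for duplicates:

  Row 1: Widget B ($253.42, qty 95)
  Row 2: Part S ($431.59, qty 91)
  Row 3: Device M ($291.2, qty 15)
  Row 4: Device M ($291.2, qty 15) <-- DUPLICATE
  Row 5: Widget B ($253.42, qty 95) <-- DUPLICATE
  Row 6: Device M ($104.76, qty 50)
  Row 7: Widget B ($253.42, qty 95) <-- DUPLICATE

Duplicates found: 3
Unique records: 4

3 duplicates, 4 unique


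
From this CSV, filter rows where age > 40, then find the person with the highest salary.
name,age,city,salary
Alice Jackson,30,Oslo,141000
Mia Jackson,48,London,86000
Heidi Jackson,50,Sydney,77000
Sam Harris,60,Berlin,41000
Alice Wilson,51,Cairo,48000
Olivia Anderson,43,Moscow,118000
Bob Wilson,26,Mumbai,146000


Filter: age > 40
Sort by: salary (descending)

Filtered records (5):
  Olivia Anderson, age 43, salary $118000
  Mia Jackson, age 48, salary $86000
  Heidi Jackson, age 50, salary $77000
  Alice Wilson, age 51, salary $48000
  Sam Harris, age 60, salary $41000

Highest salary: Olivia Anderson ($118000)

Olivia Anderson


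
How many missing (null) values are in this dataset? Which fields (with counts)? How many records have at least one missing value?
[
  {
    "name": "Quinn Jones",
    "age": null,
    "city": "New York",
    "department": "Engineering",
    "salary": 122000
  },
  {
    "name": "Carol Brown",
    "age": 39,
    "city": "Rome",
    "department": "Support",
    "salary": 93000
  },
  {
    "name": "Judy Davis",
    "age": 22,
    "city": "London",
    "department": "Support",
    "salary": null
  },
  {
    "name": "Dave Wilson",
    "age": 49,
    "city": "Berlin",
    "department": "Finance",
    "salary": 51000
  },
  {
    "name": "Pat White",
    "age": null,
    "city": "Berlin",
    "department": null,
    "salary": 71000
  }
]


Checking for missing (null) values in 5 records:

  Quinn Jones: age
  Carol Brown: complete
  Judy Davis: salary
  Dave Wilson: complete
  Pat White: age, department

Per field:
  name: 0 missing
  age: 2 missing
  city: 0 missing
  department: 1 missing
  salary: 1 missing

Total missing values: 4
Records with any missing: 3

4 missing values (age: 2, department: 1, salary: 1); 3 incomplete records


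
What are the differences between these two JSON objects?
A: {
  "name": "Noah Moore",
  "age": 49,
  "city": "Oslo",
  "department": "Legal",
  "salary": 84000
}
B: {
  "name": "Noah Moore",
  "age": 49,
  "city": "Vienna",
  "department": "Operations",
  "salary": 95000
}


Comparing each field (in key order):
  name: same
  age: same
  city: DIFFERENT
  department: DIFFERENT
  salary: DIFFERENT
Differences:
  city: Oslo -> Vienna
  department: Legal -> Operations
  salary: 84000 -> 95000

3 field(s) changed

3 changes: city, department, salary


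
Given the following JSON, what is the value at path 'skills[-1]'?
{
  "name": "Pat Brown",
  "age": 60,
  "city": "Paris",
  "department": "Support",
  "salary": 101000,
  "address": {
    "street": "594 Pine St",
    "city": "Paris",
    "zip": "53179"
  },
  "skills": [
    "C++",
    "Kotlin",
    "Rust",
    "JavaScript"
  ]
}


Query: skills[-1]
Path: skills -> last element
Value: JavaScript

JavaScript


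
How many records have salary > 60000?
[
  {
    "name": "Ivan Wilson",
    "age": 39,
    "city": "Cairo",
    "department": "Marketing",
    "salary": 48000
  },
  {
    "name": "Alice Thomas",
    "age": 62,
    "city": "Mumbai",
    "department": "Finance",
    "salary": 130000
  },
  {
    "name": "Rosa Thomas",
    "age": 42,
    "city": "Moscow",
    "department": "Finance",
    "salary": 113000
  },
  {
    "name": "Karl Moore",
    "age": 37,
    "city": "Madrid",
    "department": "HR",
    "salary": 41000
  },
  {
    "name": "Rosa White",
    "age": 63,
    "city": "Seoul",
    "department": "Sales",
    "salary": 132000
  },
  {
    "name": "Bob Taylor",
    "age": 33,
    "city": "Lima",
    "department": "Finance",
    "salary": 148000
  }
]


Data: 6 records
Condition: salary > 60000

Checking each record:
  Ivan Wilson: 48000
  Alice Thomas: 130000 MATCH
  Rosa Thomas: 113000 MATCH
  Karl Moore: 41000
  Rosa White: 132000 MATCH
  Bob Taylor: 148000 MATCH

Count: 4

4


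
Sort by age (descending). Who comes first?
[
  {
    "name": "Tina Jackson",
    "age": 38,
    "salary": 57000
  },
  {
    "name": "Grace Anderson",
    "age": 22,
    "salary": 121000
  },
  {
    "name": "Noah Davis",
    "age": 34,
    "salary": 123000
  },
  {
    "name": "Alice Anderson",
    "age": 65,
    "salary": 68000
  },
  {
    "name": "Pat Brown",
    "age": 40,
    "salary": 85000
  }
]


Sort by: age (descending)

Sorted order:
  1. Alice Anderson (age = 65)
  2. Pat Brown (age = 40)
  3. Tina Jackson (age = 38)
  4. Noah Davis (age = 34)
  5. Grace Anderson (age = 22)

First: Alice Anderson

Alice Anderson


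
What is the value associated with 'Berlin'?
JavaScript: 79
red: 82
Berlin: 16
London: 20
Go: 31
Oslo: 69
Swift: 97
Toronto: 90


Looking up key 'Berlin'
Value: 16

16


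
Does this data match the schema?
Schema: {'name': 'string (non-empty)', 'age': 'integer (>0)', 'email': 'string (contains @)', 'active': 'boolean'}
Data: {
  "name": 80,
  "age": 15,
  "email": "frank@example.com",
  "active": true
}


Validating each field against schema:
  name: FAIL (80 is not a string)
  age: OK (positive integer)
  email: OK (string with @)
  active: OK (boolean)

Result: INVALID (1 error: name)

INVALID (1 error: name)


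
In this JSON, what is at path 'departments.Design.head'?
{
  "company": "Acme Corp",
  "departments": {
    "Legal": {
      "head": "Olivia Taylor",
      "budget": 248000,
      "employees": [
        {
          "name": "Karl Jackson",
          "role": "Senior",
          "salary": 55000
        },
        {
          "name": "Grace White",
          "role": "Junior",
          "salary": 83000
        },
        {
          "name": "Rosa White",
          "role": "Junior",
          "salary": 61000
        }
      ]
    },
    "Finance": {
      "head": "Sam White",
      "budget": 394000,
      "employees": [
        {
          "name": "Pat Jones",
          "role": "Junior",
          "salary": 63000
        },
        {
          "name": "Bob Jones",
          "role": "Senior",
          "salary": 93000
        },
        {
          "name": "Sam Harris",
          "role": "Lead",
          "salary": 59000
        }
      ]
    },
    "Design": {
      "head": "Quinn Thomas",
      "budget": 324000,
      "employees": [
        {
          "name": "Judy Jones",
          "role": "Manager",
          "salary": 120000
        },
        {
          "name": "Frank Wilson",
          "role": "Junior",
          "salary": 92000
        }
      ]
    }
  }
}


Path: departments.Design.head

Navigate:
  -> departments
  -> Design
  -> head = 'Quinn Thomas'

Quinn Thomas


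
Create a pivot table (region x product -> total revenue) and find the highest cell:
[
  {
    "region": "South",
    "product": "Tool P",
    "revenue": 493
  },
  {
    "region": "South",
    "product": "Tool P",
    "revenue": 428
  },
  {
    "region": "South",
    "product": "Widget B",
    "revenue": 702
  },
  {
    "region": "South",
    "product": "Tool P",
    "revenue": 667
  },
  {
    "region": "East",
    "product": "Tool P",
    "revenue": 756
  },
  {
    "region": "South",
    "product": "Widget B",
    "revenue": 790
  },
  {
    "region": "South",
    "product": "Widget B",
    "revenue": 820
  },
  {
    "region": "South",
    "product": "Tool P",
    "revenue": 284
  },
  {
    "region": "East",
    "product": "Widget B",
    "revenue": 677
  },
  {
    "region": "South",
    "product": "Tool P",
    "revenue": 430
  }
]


Pivot: region (rows) x product (columns) -> total revenue

     Tool P        Widget B    
East           756           677  
South         2302          2312  

Highest: South / Widget B = $2312

South / Widget B = $2312


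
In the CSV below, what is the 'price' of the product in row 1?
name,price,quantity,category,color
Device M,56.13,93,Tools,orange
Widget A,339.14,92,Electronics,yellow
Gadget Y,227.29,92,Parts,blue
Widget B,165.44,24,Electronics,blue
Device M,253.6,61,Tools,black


Query: Row 1 ('Device M'), column 'price'
Value: 56.13

56.13


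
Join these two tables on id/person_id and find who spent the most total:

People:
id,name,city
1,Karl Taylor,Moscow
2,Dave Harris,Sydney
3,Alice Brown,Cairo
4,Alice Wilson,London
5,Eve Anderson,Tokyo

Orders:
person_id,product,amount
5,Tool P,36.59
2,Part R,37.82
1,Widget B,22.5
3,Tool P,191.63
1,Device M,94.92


Join on: people.id = orders.person_id

Joined rows:
  Eve Anderson (Tokyo) bought Tool P for $36.59
  Dave Harris (Sydney) bought Part R for $37.82
  Karl Taylor (Moscow) bought Widget B for $22.5
  Alice Brown (Cairo) bought Tool P for $191.63
  Karl Taylor (Moscow) bought Device M for $94.92

Total per person:
  Alice Brown: $191.63
  Karl Taylor: $117.42
  Dave Harris: $37.82
  Eve Anderson: $36.59

Top spender: Alice Brown ($191.63)

Alice Brown ($191.63)


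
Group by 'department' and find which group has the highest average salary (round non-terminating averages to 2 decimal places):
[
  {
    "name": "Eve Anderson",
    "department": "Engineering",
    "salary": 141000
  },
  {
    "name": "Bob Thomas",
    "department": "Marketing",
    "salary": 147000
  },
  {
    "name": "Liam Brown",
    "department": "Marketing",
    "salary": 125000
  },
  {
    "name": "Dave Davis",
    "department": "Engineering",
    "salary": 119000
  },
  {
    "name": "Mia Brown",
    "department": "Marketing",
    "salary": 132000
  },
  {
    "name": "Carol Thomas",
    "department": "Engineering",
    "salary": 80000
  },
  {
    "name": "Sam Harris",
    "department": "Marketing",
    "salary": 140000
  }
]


Group by: department

Groups:
  Engineering: 3 people, avg salary = 340000/3 ≈ $113333.33
  Marketing: 4 people, avg salary = 544000/4 = $136000

Highest average salary: Marketing ($136000)

Marketing ($136000)


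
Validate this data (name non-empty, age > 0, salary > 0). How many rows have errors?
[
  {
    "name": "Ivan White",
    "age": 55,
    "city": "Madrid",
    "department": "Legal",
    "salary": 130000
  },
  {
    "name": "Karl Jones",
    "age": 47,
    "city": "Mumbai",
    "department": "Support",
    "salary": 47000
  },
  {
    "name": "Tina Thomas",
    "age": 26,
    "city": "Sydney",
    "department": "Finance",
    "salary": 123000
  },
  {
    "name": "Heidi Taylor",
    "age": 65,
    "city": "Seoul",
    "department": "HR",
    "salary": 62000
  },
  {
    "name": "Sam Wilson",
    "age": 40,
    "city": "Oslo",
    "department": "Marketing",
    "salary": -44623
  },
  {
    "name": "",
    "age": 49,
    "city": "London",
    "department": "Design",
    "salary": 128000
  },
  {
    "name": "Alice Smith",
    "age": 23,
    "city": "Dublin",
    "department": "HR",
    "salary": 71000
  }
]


Validating 7 records:
Rules: name non-empty, age > 0, salary > 0

  Row 1 (Ivan White): OK
  Row 2 (Karl Jones): OK
  Row 3 (Tina Thomas): OK
  Row 4 (Heidi Taylor): OK
  Row 5 (Sam Wilson): negative salary: -44623
  Row 6 (???): empty name
  Row 7 (Alice Smith): OK

Total errors: 2

2 errors


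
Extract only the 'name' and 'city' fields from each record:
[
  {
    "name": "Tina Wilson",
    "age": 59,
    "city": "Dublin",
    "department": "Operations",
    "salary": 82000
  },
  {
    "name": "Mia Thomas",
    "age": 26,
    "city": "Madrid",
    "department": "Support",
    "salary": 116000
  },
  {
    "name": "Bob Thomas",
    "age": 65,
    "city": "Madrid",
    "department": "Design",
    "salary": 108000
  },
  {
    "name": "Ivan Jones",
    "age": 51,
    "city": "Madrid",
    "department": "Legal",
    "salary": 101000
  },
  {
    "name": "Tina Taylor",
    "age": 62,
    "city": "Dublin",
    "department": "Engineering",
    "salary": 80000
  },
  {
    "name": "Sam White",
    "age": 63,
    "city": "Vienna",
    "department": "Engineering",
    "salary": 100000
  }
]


Original: 6 records with fields: name, age, city, department, salary
Keep: ['name', 'city']
Drop: ['age', 'department', 'salary']
Result: 6 records, 2 fields each

[
  {
    "name": "Tina Wilson",
    "city": "Dublin"
  },
  {
    "name": "Mia Thomas",
    "city": "Madrid"
  },
  {
    "name": "Bob Thomas",
    "city": "Madrid"
  },
  {
    "name": "Ivan Jones",
    "city": "Madrid"
  },
  {
    "name": "Tina Taylor",
    "city": "Dublin"
  },
  {
    "name": "Sam White",
    "city": "Vienna"
  }
]


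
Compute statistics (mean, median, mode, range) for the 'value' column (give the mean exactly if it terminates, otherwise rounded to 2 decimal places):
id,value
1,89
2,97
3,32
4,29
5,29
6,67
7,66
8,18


Data: [89, 97, 32, 29, 29, 67, 66, 18]
Count: 8
Sum: 427
Mean: 427/8 = 53.375
Sorted: [18, 29, 29, 32, 66, 67, 89, 97]
Median: 49.0
Mode: 29 (2 times)
Range: 97 - 18 = 79
Min: 18, Max: 97

mean=53.375, median=49.0, mode=29, range=79


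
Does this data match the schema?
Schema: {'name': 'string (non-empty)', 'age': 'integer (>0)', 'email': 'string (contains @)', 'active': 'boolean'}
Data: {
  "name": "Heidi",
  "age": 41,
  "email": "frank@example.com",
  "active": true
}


Validating each field against schema:
  name: OK (non-empty string)
  age: OK (positive integer)
  email: OK (string with @)
  active: OK (boolean)

Result: VALID

VALID


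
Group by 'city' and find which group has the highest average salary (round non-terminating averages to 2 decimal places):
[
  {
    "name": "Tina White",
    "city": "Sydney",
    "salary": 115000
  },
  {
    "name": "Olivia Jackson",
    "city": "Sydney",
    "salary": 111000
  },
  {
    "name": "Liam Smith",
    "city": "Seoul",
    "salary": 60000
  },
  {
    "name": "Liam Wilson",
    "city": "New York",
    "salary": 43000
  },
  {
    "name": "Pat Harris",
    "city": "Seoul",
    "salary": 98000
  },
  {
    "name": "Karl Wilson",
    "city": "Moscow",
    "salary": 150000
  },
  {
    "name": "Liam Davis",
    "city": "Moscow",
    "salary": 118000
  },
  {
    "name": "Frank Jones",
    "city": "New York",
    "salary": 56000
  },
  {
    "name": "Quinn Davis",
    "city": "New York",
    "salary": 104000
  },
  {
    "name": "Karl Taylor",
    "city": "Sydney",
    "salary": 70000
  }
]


Group by: city

Groups:
  Moscow: 2 people, avg salary = 268000/2 = $134000
  New York: 3 people, avg salary = 203000/3 ≈ $67666.67
  Seoul: 2 people, avg salary = 158000/2 = $79000
  Sydney: 3 people, avg salary = 296000/3 ≈ $98666.67

Highest average salary: Moscow ($134000)

Moscow ($134000)


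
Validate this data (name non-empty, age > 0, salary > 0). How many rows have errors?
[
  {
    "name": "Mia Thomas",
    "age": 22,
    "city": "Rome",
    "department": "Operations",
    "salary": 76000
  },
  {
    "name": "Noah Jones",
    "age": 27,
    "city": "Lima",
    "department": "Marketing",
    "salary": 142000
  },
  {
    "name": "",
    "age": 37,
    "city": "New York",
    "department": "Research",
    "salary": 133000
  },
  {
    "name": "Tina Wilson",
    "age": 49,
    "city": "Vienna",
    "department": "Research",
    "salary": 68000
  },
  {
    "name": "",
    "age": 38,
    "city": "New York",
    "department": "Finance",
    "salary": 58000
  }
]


Validating 5 records:
Rules: name non-empty, age > 0, salary > 0

  Row 1 (Mia Thomas): OK
  Row 2 (Noah Jones): OK
  Row 3 (???): empty name
  Row 4 (Tina Wilson): OK
  Row 5 (???): empty name

Total errors: 2

2 errors


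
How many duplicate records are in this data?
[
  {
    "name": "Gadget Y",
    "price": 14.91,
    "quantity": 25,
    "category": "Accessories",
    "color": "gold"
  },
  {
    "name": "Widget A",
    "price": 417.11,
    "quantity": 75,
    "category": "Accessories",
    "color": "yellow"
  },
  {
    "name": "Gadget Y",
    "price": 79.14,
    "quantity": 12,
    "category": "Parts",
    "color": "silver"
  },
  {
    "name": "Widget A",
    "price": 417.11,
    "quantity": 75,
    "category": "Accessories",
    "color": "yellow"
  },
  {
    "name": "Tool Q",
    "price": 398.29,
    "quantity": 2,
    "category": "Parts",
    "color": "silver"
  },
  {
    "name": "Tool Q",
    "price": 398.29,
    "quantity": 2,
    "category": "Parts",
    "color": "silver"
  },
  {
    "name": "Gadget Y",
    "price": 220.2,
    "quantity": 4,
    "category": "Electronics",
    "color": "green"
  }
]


Checking 7 records for duplicates:

  Row 1: Gadget Y ($14.91, qty 25)
  Row 2: Widget A ($417.11, qty 75)
  Row 3: Gadget Y ($79.14, qty 12)
  Row 4: Widget A ($417.11, qty 75) <-- DUPLICATE
  Row 5: Tool Q ($398.29, qty 2)
  Row 6: Tool Q ($398.29, qty 2) <-- DUPLICATE
  Row 7: Gadget Y ($220.2, qty 4)

Duplicates found: 2
Unique records: 5

2 duplicates, 5 unique


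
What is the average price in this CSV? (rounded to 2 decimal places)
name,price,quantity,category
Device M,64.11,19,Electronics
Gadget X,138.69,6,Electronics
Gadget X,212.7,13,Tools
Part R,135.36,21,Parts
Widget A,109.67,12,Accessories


Computing average price:
Values: [64.11, 138.69, 212.7, 135.36, 109.67]
Sum = 660.53
Count = 5
Average = 660.53/5 = 132.106 exactly -> 132.11 (rounded half-up to 2 decimal places)

132.11


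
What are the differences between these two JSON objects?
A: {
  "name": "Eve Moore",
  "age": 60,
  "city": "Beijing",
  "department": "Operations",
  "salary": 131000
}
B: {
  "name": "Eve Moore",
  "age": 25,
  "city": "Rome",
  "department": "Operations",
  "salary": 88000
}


Comparing each field (in key order):
  name: same
  age: DIFFERENT
  city: DIFFERENT
  department: same
  salary: DIFFERENT
Differences:
  age: 60 -> 25
  city: Beijing -> Rome
  salary: 131000 -> 88000

3 field(s) changed

3 changes: age, city, salary


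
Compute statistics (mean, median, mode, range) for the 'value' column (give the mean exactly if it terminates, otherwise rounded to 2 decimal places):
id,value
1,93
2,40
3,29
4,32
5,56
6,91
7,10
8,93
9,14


Data: [93, 40, 29, 32, 56, 91, 10, 93, 14]
Count: 9
Sum: 458
Mean: 458/9 ≈ 50.89 (rounded to 2 decimal places)
Sorted: [10, 14, 29, 32, 40, 56, 91, 93, 93]
Median: 40.0
Mode: 93 (2 times)
Range: 93 - 10 = 83
Min: 10, Max: 93

mean≈50.89, median=40.0, mode=93, range=83


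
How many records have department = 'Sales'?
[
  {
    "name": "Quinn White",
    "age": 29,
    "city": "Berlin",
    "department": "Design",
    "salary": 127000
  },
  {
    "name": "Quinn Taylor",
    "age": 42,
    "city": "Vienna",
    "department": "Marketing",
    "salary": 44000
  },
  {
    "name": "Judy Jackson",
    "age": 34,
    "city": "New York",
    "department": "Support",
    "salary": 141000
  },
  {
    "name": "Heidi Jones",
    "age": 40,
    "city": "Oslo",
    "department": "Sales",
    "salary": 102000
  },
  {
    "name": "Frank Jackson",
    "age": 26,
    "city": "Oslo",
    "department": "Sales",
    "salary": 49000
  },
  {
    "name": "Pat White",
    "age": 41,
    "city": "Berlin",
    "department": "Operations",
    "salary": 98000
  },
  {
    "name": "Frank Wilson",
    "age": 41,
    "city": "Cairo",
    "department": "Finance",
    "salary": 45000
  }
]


Data: 7 records
Condition: department = 'Sales'

Checking each record:
  Quinn White: Design
  Quinn Taylor: Marketing
  Judy Jackson: Support
  Heidi Jones: Sales MATCH
  Frank Jackson: Sales MATCH
  Pat White: Operations
  Frank Wilson: Finance

Count: 2

2


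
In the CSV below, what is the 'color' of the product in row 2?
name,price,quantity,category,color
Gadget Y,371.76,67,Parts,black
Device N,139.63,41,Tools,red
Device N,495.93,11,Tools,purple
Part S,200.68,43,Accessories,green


Query: Row 2 ('Device N'), column 'color'
Value: red

red


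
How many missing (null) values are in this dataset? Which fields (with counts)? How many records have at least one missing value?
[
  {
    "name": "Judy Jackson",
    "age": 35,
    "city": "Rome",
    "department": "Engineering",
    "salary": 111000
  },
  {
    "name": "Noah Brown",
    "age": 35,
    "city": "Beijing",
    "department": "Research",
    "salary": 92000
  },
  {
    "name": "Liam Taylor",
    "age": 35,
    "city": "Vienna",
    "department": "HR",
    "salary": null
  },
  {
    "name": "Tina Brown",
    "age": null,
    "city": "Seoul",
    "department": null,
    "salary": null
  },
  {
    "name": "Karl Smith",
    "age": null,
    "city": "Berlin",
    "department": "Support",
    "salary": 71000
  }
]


Checking for missing (null) values in 5 records:

  Judy Jackson: complete
  Noah Brown: complete
  Liam Taylor: salary
  Tina Brown: age, department, salary
  Karl Smith: age

Per field:
  name: 0 missing
  age: 2 missing
  city: 0 missing
  department: 1 missing
  salary: 2 missing

Total missing values: 5
Records with any missing: 3

5 missing values (age: 2, department: 1, salary: 2); 3 incomplete records


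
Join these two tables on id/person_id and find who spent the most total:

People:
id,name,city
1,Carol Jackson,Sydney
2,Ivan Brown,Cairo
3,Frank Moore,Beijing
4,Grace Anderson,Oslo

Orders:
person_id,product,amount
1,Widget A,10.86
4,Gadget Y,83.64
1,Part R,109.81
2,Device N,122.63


Join on: people.id = orders.person_id

Joined rows:
  Carol Jackson (Sydney) bought Widget A for $10.86
  Grace Anderson (Oslo) bought Gadget Y for $83.64
  Carol Jackson (Sydney) bought Part R for $109.81
  Ivan Brown (Cairo) bought Device N for $122.63

Total per person:
  Ivan Brown: $122.63
  Carol Jackson: $120.67
  Grace Anderson: $83.64

Top spender: Ivan Brown ($122.63)

Ivan Brown ($122.63)


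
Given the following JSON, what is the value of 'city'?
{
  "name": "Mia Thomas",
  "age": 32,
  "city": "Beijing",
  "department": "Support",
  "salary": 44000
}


Looking up field 'city'
Value: Beijing

Beijing


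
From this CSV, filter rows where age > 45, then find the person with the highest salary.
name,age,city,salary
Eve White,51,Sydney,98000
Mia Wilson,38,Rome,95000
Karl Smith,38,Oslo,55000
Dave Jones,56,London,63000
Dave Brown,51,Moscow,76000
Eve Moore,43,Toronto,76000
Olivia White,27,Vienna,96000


Filter: age > 45
Sort by: salary (descending)

Filtered records (3):
  Eve White, age 51, salary $98000
  Dave Brown, age 51, salary $76000
  Dave Jones, age 56, salary $63000

Highest salary: Eve White ($98000)

Eve White


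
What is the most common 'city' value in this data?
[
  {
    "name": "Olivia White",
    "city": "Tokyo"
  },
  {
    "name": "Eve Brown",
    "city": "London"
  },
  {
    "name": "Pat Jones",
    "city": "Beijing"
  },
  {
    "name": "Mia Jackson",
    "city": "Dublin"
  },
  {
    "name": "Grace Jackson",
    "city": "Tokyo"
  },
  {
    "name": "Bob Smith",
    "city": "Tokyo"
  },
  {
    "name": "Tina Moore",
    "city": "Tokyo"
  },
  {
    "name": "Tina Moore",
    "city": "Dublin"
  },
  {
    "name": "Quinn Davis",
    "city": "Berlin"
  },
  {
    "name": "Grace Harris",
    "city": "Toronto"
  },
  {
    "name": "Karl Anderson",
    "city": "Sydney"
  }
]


Counting 'city' values across 11 records:

  Tokyo: 4 ####
  Dublin: 2 ##
  London: 1 #
  Beijing: 1 #
  Berlin: 1 #
  Toronto: 1 #
  Sydney: 1 #

Most common: Tokyo (4 times)

Tokyo (4 times)


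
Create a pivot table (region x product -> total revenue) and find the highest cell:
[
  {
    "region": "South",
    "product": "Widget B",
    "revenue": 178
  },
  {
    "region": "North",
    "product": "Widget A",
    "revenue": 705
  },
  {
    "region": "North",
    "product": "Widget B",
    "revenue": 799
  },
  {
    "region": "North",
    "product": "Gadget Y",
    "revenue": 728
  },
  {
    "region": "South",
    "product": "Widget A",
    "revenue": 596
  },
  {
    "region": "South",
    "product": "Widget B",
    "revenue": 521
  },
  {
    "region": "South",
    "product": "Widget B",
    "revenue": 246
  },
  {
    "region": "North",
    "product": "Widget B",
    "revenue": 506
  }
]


Pivot: region (rows) x product (columns) -> total revenue

     Gadget Y      Widget A      Widget B    
North          728           705          1305  
South            0           596           945  

Highest: North / Widget B = $1305

North / Widget B = $1305


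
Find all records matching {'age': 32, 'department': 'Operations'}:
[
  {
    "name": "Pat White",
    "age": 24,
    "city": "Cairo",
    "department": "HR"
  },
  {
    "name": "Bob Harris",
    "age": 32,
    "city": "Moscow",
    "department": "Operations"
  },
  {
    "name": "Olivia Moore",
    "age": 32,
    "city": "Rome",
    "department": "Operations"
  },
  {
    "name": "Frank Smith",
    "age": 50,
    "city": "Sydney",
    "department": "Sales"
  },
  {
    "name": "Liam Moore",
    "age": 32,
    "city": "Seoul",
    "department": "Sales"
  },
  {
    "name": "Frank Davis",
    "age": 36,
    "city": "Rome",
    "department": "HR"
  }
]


Search criteria: {'age': 32, 'department': 'Operations'}

Checking 6 records:
  Pat White: {age: 24, department: HR}
  Bob Harris: {age: 32, department: Operations} <-- MATCH
  Olivia Moore: {age: 32, department: Operations} <-- MATCH
  Frank Smith: {age: 50, department: Sales}
  Liam Moore: {age: 32, department: Sales}
  Frank Davis: {age: 36, department: HR}

Matches: ["Bob Harris", "Olivia Moore"]

["Bob Harris", "Olivia Moore"]


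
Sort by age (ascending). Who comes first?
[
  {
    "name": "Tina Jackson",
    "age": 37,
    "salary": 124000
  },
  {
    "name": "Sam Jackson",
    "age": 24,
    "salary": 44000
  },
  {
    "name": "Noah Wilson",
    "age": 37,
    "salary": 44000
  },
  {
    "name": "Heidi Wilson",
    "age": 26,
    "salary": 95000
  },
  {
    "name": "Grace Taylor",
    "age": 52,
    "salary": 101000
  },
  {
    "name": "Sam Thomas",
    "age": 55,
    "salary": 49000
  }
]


Sort by: age (ascending)

Sorted order:
  1. Sam Jackson (age = 24)
  2. Heidi Wilson (age = 26)
  3. Tina Jackson (age = 37)
  4. Noah Wilson (age = 37)
  5. Grace Taylor (age = 52)
  6. Sam Thomas (age = 55)

First: Sam Jackson

Sam Jackson


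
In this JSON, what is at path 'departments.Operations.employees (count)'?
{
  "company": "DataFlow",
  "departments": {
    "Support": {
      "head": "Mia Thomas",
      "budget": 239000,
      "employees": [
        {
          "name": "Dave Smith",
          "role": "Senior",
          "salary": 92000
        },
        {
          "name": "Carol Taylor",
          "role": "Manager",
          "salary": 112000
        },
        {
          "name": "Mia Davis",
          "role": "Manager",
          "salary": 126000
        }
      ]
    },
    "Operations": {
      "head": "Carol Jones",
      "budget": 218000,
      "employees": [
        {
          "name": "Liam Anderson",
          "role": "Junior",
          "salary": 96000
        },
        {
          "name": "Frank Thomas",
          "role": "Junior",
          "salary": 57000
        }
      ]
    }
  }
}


Path: departments.Operations.employees (count)

Navigate:
  -> departments
  -> Operations
  -> employees (array, length 2)

2


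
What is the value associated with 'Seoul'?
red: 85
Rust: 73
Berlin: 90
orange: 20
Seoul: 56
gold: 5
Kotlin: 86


Looking up key 'Seoul'
Value: 56

56


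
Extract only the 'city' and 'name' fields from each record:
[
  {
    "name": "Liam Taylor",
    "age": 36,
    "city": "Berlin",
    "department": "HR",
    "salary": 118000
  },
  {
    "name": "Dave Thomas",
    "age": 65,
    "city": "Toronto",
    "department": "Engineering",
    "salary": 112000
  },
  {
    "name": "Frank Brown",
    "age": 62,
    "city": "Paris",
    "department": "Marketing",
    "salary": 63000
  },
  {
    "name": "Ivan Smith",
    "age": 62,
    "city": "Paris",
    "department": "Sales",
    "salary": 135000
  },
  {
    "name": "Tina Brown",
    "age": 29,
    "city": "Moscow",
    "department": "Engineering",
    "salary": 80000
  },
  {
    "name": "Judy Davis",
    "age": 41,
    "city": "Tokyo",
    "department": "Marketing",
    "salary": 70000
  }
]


Original: 6 records with fields: name, age, city, department, salary
Keep: ['city', 'name']
Drop: ['age', 'department', 'salary']
Result: 6 records, 2 fields each

[
  {
    "city": "Berlin",
    "name": "Liam Taylor"
  },
  {
    "city": "Toronto",
    "name": "Dave Thomas"
  },
  {
    "city": "Paris",
    "name": "Frank Brown"
  },
  {
    "city": "Paris",
    "name": "Ivan Smith"
  },
  {
    "city": "Moscow",
    "name": "Tina Brown"
  },
  {
    "city": "Tokyo",
    "name": "Judy Davis"
  }
]


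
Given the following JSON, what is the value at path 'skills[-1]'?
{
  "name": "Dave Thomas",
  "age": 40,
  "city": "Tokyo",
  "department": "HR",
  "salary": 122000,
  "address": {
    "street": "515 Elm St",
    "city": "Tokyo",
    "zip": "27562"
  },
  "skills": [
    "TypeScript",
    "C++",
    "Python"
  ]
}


Query: skills[-1]
Path: skills -> last element
Value: Python

Python


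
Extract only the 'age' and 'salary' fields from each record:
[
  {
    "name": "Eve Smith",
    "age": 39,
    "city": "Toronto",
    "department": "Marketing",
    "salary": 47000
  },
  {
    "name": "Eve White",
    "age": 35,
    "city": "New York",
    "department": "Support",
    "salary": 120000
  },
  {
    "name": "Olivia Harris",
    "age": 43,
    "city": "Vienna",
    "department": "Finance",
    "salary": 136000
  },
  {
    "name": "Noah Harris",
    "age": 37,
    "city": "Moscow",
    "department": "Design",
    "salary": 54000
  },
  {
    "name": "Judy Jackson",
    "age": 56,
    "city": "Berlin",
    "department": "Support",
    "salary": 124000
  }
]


Original: 5 records with fields: name, age, city, department, salary
Keep: ['age', 'salary']
Drop: ['name', 'city', 'department']
Result: 5 records, 2 fields each

[
  {
    "age": 39,
    "salary": 47000
  },
  {
    "age": 35,
    "salary": 120000
  },
  {
    "age": 43,
    "salary": 136000
  },
  {
    "age": 37,
    "salary": 54000
  },
  {
    "age": 56,
    "salary": 124000
  }
]


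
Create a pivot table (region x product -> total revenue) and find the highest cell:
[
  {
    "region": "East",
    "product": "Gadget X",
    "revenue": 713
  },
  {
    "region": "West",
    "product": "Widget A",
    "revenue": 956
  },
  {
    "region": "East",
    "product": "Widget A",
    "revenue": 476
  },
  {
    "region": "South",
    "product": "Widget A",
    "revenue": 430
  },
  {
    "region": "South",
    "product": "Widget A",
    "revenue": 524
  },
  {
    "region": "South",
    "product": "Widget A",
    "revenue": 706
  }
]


Pivot: region (rows) x product (columns) -> total revenue

     Gadget X      Widget A    
East           713           476  
South            0          1660  
West             0           956  

Highest: South / Widget A = $1660

South / Widget A = $1660


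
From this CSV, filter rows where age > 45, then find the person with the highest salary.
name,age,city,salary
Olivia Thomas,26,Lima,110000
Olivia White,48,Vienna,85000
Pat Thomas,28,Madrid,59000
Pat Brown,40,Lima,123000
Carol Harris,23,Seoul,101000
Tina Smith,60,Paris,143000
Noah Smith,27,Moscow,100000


Filter: age > 45
Sort by: salary (descending)

Filtered records (2):
  Tina Smith, age 60, salary $143000
  Olivia White, age 48, salary $85000

Highest salary: Tina Smith ($143000)

Tina Smith


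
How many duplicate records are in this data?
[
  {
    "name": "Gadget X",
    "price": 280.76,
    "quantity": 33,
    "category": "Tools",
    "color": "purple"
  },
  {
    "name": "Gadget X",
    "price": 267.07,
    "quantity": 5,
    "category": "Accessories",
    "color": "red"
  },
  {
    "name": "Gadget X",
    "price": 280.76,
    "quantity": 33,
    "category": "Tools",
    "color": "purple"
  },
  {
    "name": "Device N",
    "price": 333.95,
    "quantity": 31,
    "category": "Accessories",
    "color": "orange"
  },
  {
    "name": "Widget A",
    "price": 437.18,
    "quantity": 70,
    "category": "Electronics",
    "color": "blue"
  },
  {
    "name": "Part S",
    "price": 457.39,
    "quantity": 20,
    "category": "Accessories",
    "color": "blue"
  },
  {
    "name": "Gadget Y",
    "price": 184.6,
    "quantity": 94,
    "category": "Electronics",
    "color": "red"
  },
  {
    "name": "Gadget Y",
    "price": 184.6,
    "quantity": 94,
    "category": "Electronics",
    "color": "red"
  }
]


Checking 8 records for duplicates:

  Row 1: Gadget X ($280.76, qty 33)
  Row 2: Gadget X ($267.07, qty 5)
  Row 3: Gadget X ($280.76, qty 33) <-- DUPLICATE
  Row 4: Device N ($333.95, qty 31)
  Row 5: Widget A ($437.18, qty 70)
  Row 6: Part S ($457.39, qty 20)
  Row 7: Gadget Y ($184.6, qty 94)
  Row 8: Gadget Y ($184.6, qty 94) <-- DUPLICATE

Duplicates found: 2
Unique records: 6

2 duplicates, 6 unique


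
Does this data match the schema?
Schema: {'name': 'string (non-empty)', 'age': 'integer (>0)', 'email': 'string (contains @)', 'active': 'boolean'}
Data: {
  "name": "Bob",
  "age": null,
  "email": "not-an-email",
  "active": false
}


Validating each field against schema:
  name: OK (non-empty string)
  age: FAIL (null is not an integer)
  email: FAIL ("not-an-email" does not contain @)
  active: OK (boolean)

Result: INVALID (2 errors: age, email)

INVALID (2 errors: age, email)


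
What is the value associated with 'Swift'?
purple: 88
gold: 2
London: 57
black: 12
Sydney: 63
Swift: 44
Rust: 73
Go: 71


Looking up key 'Swift'
Value: 44

44


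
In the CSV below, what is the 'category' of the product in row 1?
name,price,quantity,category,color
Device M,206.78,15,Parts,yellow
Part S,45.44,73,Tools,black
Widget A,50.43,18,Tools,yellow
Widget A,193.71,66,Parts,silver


Query: Row 1 ('Device M'), column 'category'
Value: Parts

Parts


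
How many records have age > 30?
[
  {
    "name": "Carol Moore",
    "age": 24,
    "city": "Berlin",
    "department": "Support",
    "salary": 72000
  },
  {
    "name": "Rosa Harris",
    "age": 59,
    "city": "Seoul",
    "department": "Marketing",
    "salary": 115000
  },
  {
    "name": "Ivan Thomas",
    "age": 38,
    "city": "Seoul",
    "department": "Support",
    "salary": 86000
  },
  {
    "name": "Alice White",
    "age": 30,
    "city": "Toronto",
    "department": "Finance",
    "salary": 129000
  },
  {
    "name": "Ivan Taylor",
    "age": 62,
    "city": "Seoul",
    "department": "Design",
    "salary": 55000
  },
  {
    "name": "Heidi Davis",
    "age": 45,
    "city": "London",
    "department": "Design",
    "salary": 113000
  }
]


Data: 6 records
Condition: age > 30

Checking each record:
  Carol Moore: 24
  Rosa Harris: 59 MATCH
  Ivan Thomas: 38 MATCH
  Alice White: 30
  Ivan Taylor: 62 MATCH
  Heidi Davis: 45 MATCH

Count: 4

4


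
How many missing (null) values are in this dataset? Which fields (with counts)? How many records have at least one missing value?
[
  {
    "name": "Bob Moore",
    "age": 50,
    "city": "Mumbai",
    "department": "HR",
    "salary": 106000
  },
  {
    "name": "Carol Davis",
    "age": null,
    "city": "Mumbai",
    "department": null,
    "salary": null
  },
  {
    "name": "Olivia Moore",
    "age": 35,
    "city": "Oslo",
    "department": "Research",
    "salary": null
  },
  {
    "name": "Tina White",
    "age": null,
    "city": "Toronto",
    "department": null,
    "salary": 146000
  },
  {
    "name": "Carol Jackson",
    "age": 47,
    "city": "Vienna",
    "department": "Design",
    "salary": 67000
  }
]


Checking for missing (null) values in 5 records:

  Bob Moore: complete
  Carol Davis: age, department, salary
  Olivia Moore: salary
  Tina White: age, department
  Carol Jackson: complete

Per field:
  name: 0 missing
  age: 2 missing
  city: 0 missing
  department: 2 missing
  salary: 2 missing

Total missing values: 6
Records with any missing: 3

6 missing values (age: 2, department: 2, salary: 2); 3 incomplete records


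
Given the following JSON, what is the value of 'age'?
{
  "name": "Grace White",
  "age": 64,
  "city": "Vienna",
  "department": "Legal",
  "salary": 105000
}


Looking up field 'age'
Value: 64

64


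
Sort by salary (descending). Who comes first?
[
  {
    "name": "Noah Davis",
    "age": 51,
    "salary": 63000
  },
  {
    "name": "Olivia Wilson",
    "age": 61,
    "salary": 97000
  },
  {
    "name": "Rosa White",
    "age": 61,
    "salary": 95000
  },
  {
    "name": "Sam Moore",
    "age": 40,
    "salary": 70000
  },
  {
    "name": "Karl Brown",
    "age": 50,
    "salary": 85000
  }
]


Sort by: salary (descending)

Sorted order:
  1. Olivia Wilson (salary = 97000)
  2. Rosa White (salary = 95000)
  3. Karl Brown (salary = 85000)
  4. Sam Moore (salary = 70000)
  5. Noah Davis (salary = 63000)

First: Olivia Wilson

Olivia Wilson


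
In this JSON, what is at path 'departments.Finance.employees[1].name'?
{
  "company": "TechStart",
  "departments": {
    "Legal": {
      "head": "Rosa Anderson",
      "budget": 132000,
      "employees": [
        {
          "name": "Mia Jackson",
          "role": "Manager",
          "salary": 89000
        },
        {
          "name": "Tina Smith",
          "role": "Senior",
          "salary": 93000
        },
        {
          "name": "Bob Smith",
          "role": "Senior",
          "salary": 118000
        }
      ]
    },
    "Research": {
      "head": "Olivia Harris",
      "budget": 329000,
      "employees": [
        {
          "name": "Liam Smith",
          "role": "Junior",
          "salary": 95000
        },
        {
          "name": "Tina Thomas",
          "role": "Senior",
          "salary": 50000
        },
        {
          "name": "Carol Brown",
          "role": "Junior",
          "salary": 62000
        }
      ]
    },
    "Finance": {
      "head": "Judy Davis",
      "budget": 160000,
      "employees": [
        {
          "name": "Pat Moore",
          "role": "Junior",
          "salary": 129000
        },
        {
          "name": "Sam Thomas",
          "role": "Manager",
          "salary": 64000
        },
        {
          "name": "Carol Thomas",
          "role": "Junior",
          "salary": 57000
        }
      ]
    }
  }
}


Path: departments.Finance.employees[1].name

Navigate:
  -> departments
  -> Finance
  -> employees[1].name = 'Sam Thomas'

Sam Thomas


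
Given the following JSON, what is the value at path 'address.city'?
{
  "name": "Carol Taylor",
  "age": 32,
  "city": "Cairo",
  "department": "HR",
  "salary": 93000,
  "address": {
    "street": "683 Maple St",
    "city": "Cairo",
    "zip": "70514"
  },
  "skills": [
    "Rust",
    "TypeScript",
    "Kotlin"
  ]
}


Query: address.city
Path: address -> city
Value: Cairo

Cairo


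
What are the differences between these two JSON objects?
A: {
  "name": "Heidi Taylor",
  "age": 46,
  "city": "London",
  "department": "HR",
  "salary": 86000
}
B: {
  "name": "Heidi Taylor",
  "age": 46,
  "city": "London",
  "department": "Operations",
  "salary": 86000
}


Comparing each field (in key order):
  name: same
  age: same
  city: same
  department: DIFFERENT
  salary: same
Differences:
  department: HR -> Operations

1 field(s) changed

1 change: department


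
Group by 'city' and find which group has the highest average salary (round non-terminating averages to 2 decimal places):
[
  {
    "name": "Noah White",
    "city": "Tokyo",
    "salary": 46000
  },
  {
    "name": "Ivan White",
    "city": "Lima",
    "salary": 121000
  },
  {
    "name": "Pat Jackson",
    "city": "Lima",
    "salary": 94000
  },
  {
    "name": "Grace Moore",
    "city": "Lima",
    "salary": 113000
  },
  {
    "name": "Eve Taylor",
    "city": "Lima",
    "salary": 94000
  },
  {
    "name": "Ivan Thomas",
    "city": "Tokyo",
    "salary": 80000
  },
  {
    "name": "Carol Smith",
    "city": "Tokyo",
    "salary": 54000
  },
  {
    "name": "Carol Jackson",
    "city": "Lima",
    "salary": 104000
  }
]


Group by: city

Groups:
  Lima: 5 people, avg salary = 526000/5 = $105200
  Tokyo: 3 people, avg salary = 180000/3 = $60000

Highest average salary: Lima ($105200)

Lima ($105200)
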